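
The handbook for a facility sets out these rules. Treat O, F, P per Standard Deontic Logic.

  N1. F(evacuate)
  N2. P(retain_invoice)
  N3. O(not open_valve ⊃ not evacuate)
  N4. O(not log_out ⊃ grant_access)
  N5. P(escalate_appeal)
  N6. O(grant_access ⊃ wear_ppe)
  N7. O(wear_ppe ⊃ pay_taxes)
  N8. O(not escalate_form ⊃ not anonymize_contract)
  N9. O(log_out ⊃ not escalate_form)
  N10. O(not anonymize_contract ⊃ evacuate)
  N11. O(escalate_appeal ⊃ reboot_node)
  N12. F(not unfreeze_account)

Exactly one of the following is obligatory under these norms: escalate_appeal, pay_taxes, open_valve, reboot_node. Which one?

Premise 1 is F(evacuate), i.e. O(not evacuate).
The contrapositive of premise 10 (O(not anonymize_contract ⊃ evacuate)) is O(not evacuate ⊃ anonymize_contract), and O(not evacuate) is already established, so O(anonymize_contract).
The contrapositive of premise 8 (O(not escalate_form ⊃ not anonymize_contract)) is O(anonymize_contract ⊃ escalate_form), and O(anonymize_contract) is already established, so O(escalate_form).
The contrapositive of premise 9 (O(log_out ⊃ not escalate_form)) is O(escalate_form ⊃ not log_out), and O(escalate_form) is already established, so O(not log_out).
Applying K to premise 4 (O(not log_out ⊃ grant_access)) and O(not log_out) yields O(grant_access).
From O(grant_access) and premise 6, O(grant_access ⊃ wear_ppe), we obtain O(wear_ppe).
Applying K to premise 7 (O(wear_ppe ⊃ pay_taxes)) and O(wear_ppe) yields O(pay_taxes).
So O(pay_taxes) holds — pay_taxes is obligatory. None of the other listed options is made obligatory by any chain of premises.

pay_taxes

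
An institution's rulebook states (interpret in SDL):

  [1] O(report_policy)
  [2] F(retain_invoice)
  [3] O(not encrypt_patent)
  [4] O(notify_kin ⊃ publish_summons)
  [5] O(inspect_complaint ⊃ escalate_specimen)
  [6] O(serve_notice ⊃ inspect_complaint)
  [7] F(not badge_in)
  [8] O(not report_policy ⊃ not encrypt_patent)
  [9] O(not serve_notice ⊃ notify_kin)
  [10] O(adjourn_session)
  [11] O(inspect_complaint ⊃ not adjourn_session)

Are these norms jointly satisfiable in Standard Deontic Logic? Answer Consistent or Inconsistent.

Consistent

Premise 8 is O(not report_policy ⊃ not encrypt_patent); even if O(not encrypt_patent) held, inferring O(not report_policy) would be affirming the consequent — invalid.
So O(not report_policy) is not derivable, and the apparent clash with O(report_policy) does not arise.
A world satisfying every obligation exists (e.g. adjourn_session=true, badge_in=true, encrypt_patent=false, escalate_specimen=false, inspect_complaint=false, notify_kin=true, publish_summons=true, report_policy=true, retain_invoice=false, serve_notice=false); no atom is both obligatory and forbidden, so the set is consistent.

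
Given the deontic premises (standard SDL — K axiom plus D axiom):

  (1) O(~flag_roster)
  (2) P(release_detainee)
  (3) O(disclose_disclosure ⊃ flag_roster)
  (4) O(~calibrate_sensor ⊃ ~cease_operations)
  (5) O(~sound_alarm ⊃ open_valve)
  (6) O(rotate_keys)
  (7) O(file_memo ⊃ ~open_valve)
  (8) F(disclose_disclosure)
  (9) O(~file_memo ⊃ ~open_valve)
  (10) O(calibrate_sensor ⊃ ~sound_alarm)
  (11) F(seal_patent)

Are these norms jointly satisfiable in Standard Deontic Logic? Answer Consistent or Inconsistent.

Premise 3 is O(disclose_disclosure ⊃ flag_roster), but O(disclose_disclosure) is not derivable from the premises, so it does not yield O(flag_roster).
So O(flag_roster) is not derivable, and the apparent clash with O(~flag_roster) does not arise.
A world satisfying every obligation exists (e.g. calibrate_sensor=false, cease_operations=false, disclose_disclosure=false, file_memo=false, flag_roster=false, open_valve=false, release_detainee=false, rotate_keys=true, seal_patent=false, sound_alarm=true); no atom is both obligatory and forbidden, so the set is consistent.

Consistent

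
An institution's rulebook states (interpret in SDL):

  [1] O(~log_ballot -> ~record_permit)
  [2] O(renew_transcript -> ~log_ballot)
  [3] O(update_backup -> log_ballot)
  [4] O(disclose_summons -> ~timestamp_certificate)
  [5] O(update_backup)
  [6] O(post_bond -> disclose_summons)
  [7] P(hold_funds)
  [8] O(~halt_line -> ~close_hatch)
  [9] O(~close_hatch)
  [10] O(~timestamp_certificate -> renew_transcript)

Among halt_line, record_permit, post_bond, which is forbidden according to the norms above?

post_bond

Premise 5 gives O(update_backup).
From O(update_backup) and premise 3, O(update_backup -> log_ballot), we obtain O(log_ballot).
Premise 2 is O(renew_transcript -> ~log_ballot); contrapositively O(log_ballot -> ~renew_transcript). Since O(log_ballot) holds, K gives O(~renew_transcript).
The contrapositive of premise 10 (O(~timestamp_certificate -> renew_transcript)) is O(~renew_transcript -> timestamp_certificate), and O(~renew_transcript) is already established, so O(timestamp_certificate).
The contrapositive of premise 4 (O(disclose_summons -> ~timestamp_certificate)) is O(timestamp_certificate -> ~disclose_summons), and O(timestamp_certificate) is already established, so O(~disclose_summons).
Premise 6 is O(post_bond -> disclose_summons); contrapositively O(~disclose_summons -> ~post_bond). Since O(~disclose_summons) holds, K gives O(~post_bond).
So O(~post_bond) holds, i.e. post_bond is forbidden. None of the other listed options is forbidden under the premises.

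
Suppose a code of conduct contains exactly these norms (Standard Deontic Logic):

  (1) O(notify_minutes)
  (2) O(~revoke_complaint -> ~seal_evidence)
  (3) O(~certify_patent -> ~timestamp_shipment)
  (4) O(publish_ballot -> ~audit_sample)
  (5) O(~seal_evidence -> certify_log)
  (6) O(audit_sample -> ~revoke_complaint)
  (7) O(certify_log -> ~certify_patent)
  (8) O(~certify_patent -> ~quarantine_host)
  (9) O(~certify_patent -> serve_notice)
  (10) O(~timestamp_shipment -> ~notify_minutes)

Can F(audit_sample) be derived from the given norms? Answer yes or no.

Yes

Premise 1 gives O(notify_minutes).
Premise 10 is O(~timestamp_shipment -> ~notify_minutes); contrapositively O(notify_minutes -> timestamp_shipment). Since O(notify_minutes) holds, K gives O(timestamp_shipment).
Premise 3, O(~certify_patent -> ~timestamp_shipment), contraposes to O(timestamp_shipment -> certify_patent); with O(timestamp_shipment) we get O(certify_patent).
Premise 7, O(certify_log -> ~certify_patent), contraposes to O(certify_patent -> ~certify_log); with O(certify_patent) we get O(~certify_log).
Premise 5 is O(~seal_evidence -> certify_log); contrapositively O(~certify_log -> seal_evidence). Since O(~certify_log) holds, K gives O(seal_evidence).
Premise 2 is O(~revoke_complaint -> ~seal_evidence); contrapositively O(seal_evidence -> revoke_complaint). Since O(seal_evidence) holds, K gives O(revoke_complaint).
The contrapositive of premise 6 (O(audit_sample -> ~revoke_complaint)) is O(revoke_complaint -> ~audit_sample), and O(revoke_complaint) is already established, so O(~audit_sample).
Premises 4, 8, 9 do not contribute to this derivation.
So O(~audit_sample) holds, i.e. F(audit_sample). The claim follows.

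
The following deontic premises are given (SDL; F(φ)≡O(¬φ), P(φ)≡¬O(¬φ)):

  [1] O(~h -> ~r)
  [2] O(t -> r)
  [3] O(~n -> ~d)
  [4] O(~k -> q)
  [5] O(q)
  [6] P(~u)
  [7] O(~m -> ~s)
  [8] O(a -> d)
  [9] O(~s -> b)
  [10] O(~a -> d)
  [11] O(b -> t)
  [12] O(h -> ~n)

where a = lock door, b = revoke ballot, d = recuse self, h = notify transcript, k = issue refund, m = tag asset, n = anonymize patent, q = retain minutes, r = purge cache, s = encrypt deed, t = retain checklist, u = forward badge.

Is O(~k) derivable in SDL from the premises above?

No

Premise 4 is O(~k -> q); even if O(q) held, inferring O(~k) would be affirming the consequent — invalid.
No other premise forces O(~k). An ideal world satisfying every premise can still have ~k false, so O(~k) is not derivable.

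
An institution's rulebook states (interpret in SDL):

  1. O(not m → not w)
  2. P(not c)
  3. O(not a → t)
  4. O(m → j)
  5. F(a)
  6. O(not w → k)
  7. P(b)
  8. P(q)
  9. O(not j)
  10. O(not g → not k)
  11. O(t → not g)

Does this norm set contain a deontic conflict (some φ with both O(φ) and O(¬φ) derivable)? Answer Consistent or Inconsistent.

Premise 9 states O(not j) outright.
Premise 4, O(m → j), contraposes to O(not j → not m); with O(not j) we get O(not m).
Applying K to premise 1 (O(not m → not w)) and O(not m) yields O(not w).
Premise 6 is O(not w → k); since O(not w), deontic closure gives O(k).
Premise 10, O(not g → not k), contraposes to O(k → g); with O(k) we get O(g).
Premise 11, O(t → not g), contraposes to O(g → not t); with O(g) we get O(not t).
Premise 3, O(not a → t), contraposes to O(not t → a); with O(not t) we get O(a).
However, F(a) at premise 5 amounts to O(not a).
We now have both O(a) and O(not a) — a is simultaneously obligatory and forbidden, violating the D-axiom.

Inconsistent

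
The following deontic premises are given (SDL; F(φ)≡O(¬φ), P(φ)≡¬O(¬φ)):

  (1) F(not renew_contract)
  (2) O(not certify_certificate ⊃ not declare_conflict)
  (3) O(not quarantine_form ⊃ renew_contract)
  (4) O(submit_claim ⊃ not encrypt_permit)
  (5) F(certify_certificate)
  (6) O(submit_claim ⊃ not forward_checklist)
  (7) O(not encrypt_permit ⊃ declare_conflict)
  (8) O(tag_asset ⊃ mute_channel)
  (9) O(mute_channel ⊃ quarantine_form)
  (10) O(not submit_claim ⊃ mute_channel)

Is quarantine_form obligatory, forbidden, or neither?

F(certify_certificate) at premise 5 means O(not certify_certificate).
Premise 2 is O(not certify_certificate ⊃ not declare_conflict); since O(not certify_certificate), deontic closure gives O(not declare_conflict).
The contrapositive of premise 7 (O(not encrypt_permit ⊃ declare_conflict)) is O(not declare_conflict ⊃ encrypt_permit), and O(not declare_conflict) is already established, so O(encrypt_permit).
Premise 4 is O(submit_claim ⊃ not encrypt_permit); contrapositively O(encrypt_permit ⊃ not submit_claim). Since O(encrypt_permit) holds, K gives O(not submit_claim).
With premise 10, O(not submit_claim ⊃ mute_channel), the K-axiom yields O(mute_channel).
From O(mute_channel) and premise 9, O(mute_channel ⊃ quarantine_form), we obtain O(quarantine_form).
Premises 1, 3, 6, 8 do not contribute to this derivation.
Hence quarantine_form is obligatory.

Obligatory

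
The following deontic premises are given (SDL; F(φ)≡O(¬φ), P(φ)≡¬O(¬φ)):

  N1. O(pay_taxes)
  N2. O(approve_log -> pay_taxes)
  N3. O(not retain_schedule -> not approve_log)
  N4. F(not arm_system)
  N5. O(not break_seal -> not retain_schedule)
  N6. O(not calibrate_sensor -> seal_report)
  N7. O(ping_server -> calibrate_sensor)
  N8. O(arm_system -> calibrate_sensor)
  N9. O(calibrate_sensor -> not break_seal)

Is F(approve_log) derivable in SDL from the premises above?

Premise 4 is F(not arm_system), i.e. O(arm_system).
Premise 8 is O(arm_system -> calibrate_sensor); since O(arm_system), deontic closure gives O(calibrate_sensor).
Applying K to premise 9 (O(calibrate_sensor -> not break_seal)) and O(calibrate_sensor) yields O(not break_seal).
With premise 5, O(not break_seal -> not retain_schedule), the K-axiom yields O(not retain_schedule).
Premise 3 is O(not retain_schedule -> not approve_log); since O(not retain_schedule), deontic closure gives O(not approve_log).
Premises 1, 2, 6, 7 do not contribute to this derivation.
So O(not approve_log) holds, i.e. F(approve_log). The claim follows.

Yes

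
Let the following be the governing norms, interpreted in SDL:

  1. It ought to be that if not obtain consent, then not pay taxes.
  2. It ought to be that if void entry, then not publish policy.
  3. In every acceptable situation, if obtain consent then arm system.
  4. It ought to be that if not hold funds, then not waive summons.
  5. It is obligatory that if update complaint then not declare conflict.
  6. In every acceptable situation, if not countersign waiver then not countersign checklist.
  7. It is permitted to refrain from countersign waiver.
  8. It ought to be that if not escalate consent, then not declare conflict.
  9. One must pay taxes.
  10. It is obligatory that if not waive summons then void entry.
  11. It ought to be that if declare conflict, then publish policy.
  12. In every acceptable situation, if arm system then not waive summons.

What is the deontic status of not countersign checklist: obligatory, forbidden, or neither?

Neither

Premise 6 is O(¬countersign_waiver → ¬countersign_checklist), but O(¬countersign_waiver) is not derivable from the premises (the permission P(¬countersign_waiver) asserts only ¬O(countersign_waiver), not O(¬countersign_waiver)), so it does not yield O(¬countersign_checklist).
No premise or chain of K-axiom applications forces O(¬countersign_checklist), and none forces O(countersign_checklist). So ¬countersign_checklist is neither obligatory nor forbidden under these norms.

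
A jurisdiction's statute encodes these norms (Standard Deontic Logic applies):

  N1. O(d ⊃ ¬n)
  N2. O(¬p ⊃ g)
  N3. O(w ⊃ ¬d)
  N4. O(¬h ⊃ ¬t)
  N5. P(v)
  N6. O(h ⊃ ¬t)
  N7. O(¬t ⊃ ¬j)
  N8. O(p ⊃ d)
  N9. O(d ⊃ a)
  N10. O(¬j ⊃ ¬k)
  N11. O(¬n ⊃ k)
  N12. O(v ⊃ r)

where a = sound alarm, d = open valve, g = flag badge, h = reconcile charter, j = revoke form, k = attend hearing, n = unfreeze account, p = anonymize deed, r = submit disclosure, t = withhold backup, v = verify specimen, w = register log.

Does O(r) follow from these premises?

No

Premise 12 is O(v ⊃ r), but O(v) is not derivable from the premises (the permission P(v) asserts only ¬O(¬v), not O(v)), so it does not yield O(r).
No other premise forces O(r). An ideal world satisfying every premise can still have r false, so O(r) is not derivable.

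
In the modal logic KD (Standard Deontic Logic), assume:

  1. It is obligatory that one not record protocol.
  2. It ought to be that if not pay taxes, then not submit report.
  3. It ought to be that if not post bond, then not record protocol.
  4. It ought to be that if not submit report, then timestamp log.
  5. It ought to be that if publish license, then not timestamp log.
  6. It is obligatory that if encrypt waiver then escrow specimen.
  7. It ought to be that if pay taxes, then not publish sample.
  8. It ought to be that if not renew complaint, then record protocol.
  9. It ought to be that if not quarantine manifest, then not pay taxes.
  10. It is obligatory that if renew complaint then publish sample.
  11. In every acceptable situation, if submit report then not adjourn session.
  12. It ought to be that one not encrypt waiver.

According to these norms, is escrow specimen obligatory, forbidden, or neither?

Premise 6 is O(encrypt_waiver → escrow_specimen), but O(encrypt_waiver) is not derivable from the premises, so it does not yield O(escrow_specimen).
No premise or chain of K-axiom applications forces O(escrow_specimen), and none forces O(¬escrow_specimen). So escrow_specimen is neither obligatory nor forbidden under these norms.

Neither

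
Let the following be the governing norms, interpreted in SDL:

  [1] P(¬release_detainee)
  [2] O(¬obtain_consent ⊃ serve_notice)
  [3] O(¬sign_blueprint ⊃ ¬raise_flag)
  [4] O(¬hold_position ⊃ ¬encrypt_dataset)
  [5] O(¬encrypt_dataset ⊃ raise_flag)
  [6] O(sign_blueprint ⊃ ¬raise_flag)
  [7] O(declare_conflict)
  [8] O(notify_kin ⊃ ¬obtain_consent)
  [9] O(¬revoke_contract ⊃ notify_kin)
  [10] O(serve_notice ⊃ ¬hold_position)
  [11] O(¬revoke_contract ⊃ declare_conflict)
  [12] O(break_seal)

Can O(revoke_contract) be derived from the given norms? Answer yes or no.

Yes

Premises 3 and 6 are O(¬sign_blueprint ⊃ ¬raise_flag) and O(sign_blueprint ⊃ ¬raise_flag); every ideal world satisfies ¬sign_blueprint or sign_blueprint, so in either case ¬raise_flag holds — hence O(¬raise_flag).
Premise 5 is O(¬encrypt_dataset ⊃ raise_flag); contrapositively O(¬raise_flag ⊃ encrypt_dataset). Since O(¬raise_flag) holds, K gives O(encrypt_dataset).
The contrapositive of premise 4 (O(¬hold_position ⊃ ¬encrypt_dataset)) is O(encrypt_dataset ⊃ hold_position), and O(encrypt_dataset) is already established, so O(hold_position).
The contrapositive of premise 10 (O(serve_notice ⊃ ¬hold_position)) is O(hold_position ⊃ ¬serve_notice), and O(hold_position) is already established, so O(¬serve_notice).
Premise 2, O(¬obtain_consent ⊃ serve_notice), contraposes to O(¬serve_notice ⊃ obtain_consent); with O(¬serve_notice) we get O(obtain_consent).
Premise 8 is O(notify_kin ⊃ ¬obtain_consent); contrapositively O(obtain_consent ⊃ ¬notify_kin). Since O(obtain_consent) holds, K gives O(¬notify_kin).
Premise 9, O(¬revoke_contract ⊃ notify_kin), contraposes to O(¬notify_kin ⊃ revoke_contract); with O(¬notify_kin) we get O(revoke_contract).
Premises 1, 7, 11, 12 do not contribute to this derivation.
So O(revoke_contract) follows.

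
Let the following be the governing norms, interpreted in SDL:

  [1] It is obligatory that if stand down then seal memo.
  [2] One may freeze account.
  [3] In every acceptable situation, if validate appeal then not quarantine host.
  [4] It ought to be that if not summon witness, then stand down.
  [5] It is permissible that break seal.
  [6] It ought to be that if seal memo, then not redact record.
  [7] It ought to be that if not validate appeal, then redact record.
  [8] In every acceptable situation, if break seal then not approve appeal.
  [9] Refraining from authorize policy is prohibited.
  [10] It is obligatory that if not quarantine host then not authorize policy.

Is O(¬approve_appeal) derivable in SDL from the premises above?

Premise 8 is O(break_seal → ¬approve_appeal), but O(break_seal) is not derivable from the premises (the permission P(break_seal) asserts only ¬O(¬break_seal), not O(break_seal)), so it does not yield O(¬approve_appeal).
No other premise forces O(¬approve_appeal). An ideal world satisfying every premise can still have ¬approve_appeal false, so O(¬approve_appeal) is not derivable.

No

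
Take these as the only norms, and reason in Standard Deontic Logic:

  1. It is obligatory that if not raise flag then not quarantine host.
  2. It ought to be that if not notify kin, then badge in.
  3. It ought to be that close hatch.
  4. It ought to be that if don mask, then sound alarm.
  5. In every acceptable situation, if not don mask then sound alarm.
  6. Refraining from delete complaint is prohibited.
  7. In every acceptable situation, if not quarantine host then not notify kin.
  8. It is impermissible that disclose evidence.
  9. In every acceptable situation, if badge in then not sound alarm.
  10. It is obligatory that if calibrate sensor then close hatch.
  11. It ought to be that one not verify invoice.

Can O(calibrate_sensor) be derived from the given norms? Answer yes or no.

Premise 10 is O(calibrate_sensor → close_hatch); even if O(close_hatch) held, inferring O(calibrate_sensor) would be affirming the consequent — invalid.
No other premise forces O(calibrate_sensor). An ideal world satisfying every premise can still have calibrate_sensor false, so O(calibrate_sensor) is not derivable.

No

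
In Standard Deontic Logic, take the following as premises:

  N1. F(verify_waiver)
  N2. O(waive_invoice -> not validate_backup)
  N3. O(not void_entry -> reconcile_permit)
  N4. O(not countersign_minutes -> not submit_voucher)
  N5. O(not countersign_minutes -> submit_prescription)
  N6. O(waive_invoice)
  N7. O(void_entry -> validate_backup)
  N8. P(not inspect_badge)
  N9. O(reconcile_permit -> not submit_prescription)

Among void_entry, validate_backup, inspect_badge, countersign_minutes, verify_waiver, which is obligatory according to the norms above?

countersign_minutes

Premise 6 states O(waive_invoice) outright.
Premise 2 is O(waive_invoice -> not validate_backup); since O(waive_invoice), deontic closure gives O(not validate_backup).
The contrapositive of premise 7 (O(void_entry -> validate_backup)) is O(not validate_backup -> not void_entry), and O(not validate_backup) is already established, so O(not void_entry).
Applying K to premise 3 (O(not void_entry -> reconcile_permit)) and O(not void_entry) yields O(reconcile_permit).
Premise 9 is O(reconcile_permit -> not submit_prescription); since O(reconcile_permit), deontic closure gives O(not submit_prescription).
Premise 5, O(not countersign_minutes -> submit_prescription), contraposes to O(not submit_prescription -> countersign_minutes); with O(not submit_prescription) we get O(countersign_minutes).
So O(countersign_minutes) holds — countersign_minutes is obligatory. None of the other listed options is made obligatory by any chain of premises.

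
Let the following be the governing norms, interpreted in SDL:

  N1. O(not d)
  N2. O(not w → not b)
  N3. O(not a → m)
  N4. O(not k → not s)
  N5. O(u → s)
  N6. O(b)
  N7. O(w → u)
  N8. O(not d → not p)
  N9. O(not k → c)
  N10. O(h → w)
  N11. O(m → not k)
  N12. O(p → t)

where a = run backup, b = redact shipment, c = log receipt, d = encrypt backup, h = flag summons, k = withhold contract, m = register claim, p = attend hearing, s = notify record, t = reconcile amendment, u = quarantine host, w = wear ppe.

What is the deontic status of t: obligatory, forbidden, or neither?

Premise 12 is O(p → t), but O(p) is not derivable from the premises, so it does not yield O(t).
No premise or chain of K-axiom applications forces O(t), and none forces O(not t). So t is neither obligatory nor forbidden under these norms.

Neither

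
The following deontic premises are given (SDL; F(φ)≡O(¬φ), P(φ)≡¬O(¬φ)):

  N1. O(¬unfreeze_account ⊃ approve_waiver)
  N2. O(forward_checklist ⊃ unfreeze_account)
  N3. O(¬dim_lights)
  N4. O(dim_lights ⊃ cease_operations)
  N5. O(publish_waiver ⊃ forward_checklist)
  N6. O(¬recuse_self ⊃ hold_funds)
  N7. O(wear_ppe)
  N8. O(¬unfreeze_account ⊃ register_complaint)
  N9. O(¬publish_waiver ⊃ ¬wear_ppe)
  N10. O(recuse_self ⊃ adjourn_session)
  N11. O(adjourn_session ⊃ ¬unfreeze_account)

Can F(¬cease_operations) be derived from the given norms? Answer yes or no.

No

Premise 4 is O(dim_lights ⊃ cease_operations), but O(dim_lights) is not derivable from the premises, so it does not yield O(cease_operations).
No other premise forces O(cease_operations). An ideal world satisfying every premise can still have ¬cease_operations true, so F(¬cease_operations) is not derivable.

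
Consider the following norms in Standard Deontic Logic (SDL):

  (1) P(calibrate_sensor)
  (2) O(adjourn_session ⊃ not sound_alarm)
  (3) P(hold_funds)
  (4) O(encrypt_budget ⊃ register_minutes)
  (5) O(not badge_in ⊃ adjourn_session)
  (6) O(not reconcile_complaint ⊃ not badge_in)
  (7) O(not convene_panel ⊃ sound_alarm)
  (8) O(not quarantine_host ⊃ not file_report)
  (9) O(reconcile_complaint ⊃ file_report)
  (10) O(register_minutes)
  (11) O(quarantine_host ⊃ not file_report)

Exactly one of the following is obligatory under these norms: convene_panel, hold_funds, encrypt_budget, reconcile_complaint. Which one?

convene_panel

Premises 11 and 8 are O(quarantine_host ⊃ not file_report) and O(not quarantine_host ⊃ not file_report); every ideal world satisfies quarantine_host or not quarantine_host, so in either case not file_report holds — hence O(not file_report).
Premise 9, O(reconcile_complaint ⊃ file_report), contraposes to O(not file_report ⊃ not reconcile_complaint); with O(not file_report) we get O(not reconcile_complaint).
Premise 6 is O(not reconcile_complaint ⊃ not badge_in); since O(not reconcile_complaint), deontic closure gives O(not badge_in).
With premise 5, O(not badge_in ⊃ adjourn_session), the K-axiom yields O(adjourn_session).
With premise 2, O(adjourn_session ⊃ not sound_alarm), the K-axiom yields O(not sound_alarm).
Premise 7 is O(not convene_panel ⊃ sound_alarm); contrapositively O(not sound_alarm ⊃ convene_panel). Since O(not sound_alarm) holds, K gives O(convene_panel).
So O(convene_panel) holds — convene_panel is obligatory. None of the other listed options is made obligatory by any chain of premises.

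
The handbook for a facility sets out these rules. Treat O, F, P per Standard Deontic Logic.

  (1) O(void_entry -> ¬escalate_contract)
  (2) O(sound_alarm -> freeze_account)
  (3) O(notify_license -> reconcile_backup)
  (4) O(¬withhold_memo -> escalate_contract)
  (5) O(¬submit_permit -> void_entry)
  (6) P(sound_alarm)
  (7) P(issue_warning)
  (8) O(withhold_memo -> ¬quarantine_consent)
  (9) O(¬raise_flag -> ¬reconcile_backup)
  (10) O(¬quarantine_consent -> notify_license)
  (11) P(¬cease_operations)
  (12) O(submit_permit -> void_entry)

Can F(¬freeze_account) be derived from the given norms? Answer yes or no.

Premise 2 is O(sound_alarm -> freeze_account), but O(sound_alarm) is not derivable from the premises (the permission P(sound_alarm) asserts only ¬O(¬sound_alarm), not O(sound_alarm)), so it does not yield O(freeze_account).
No other premise forces O(freeze_account). An ideal world satisfying every premise can still have ¬freeze_account true, so F(¬freeze_account) is not derivable.

No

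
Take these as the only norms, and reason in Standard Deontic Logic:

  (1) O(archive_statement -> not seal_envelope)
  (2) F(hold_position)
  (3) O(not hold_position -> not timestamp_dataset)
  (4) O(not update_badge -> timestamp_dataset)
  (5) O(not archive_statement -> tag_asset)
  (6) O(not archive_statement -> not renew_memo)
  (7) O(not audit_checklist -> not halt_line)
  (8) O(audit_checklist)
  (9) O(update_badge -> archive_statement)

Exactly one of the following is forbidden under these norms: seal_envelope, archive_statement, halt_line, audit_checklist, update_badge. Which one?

Premise 2, F(hold_position), is equivalent to O(not hold_position).
Applying K to premise 3 (O(not hold_position -> not timestamp_dataset)) and O(not hold_position) yields O(not timestamp_dataset).
Premise 4 is O(not update_badge -> timestamp_dataset); contrapositively O(not timestamp_dataset -> update_badge). Since O(not timestamp_dataset) holds, K gives O(update_badge).
With premise 9, O(update_badge -> archive_statement), the K-axiom yields O(archive_statement).
Premise 1 is O(archive_statement -> not seal_envelope); since O(archive_statement), deontic closure gives O(not seal_envelope).
So O(not seal_envelope) holds, i.e. seal_envelope is forbidden. None of the other listed options is forbidden under the premises.

seal_envelope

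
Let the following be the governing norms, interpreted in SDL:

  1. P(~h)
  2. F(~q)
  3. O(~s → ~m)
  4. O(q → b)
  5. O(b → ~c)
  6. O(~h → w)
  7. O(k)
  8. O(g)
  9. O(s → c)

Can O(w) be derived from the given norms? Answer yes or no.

No

Premise 6 is O(~h → w), but O(~h) is not derivable from the premises (the permission P(~h) asserts only ~O(h), not O(~h)), so it does not yield O(w).
No other premise forces O(w). An ideal world satisfying every premise can still have w false, so O(w) is not derivable.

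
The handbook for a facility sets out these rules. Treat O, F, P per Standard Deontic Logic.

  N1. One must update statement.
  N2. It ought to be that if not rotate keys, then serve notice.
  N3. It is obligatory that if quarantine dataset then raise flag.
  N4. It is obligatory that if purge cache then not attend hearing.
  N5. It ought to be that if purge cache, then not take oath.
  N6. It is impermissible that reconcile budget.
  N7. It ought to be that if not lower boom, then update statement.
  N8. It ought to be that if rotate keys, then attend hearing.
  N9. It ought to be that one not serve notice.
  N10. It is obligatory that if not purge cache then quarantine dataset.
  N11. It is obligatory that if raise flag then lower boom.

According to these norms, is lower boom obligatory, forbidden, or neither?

Obligatory

Premise 9 states O(¬serve_notice) outright.
Premise 2 is O(¬rotate_keys → serve_notice); contrapositively O(¬serve_notice → rotate_keys). Since O(¬serve_notice) holds, K gives O(rotate_keys).
Applying K to premise 8 (O(rotate_keys → attend_hearing)) and O(rotate_keys) yields O(attend_hearing).
The contrapositive of premise 4 (O(purge_cache → ¬attend_hearing)) is O(attend_hearing → ¬purge_cache), and O(attend_hearing) is already established, so O(¬purge_cache).
Applying K to premise 10 (O(¬purge_cache → quarantine_dataset)) and O(¬purge_cache) yields O(quarantine_dataset).
Applying K to premise 3 (O(quarantine_dataset → raise_flag)) and O(quarantine_dataset) yields O(raise_flag).
With premise 11, O(raise_flag → lower_boom), the K-axiom yields O(lower_boom).
Premises 1, 5, 6, 7 do not contribute to this derivation.
Hence lower_boom is obligatory.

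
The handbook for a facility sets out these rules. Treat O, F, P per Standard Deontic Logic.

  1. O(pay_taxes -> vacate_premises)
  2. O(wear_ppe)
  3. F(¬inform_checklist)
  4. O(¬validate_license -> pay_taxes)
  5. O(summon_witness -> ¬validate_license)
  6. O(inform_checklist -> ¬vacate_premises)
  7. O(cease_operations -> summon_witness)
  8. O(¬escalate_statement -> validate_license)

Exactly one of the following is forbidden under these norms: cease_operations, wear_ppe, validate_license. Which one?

Premise 3, F(¬inform_checklist), is equivalent to O(inform_checklist).
With premise 6, O(inform_checklist -> ¬vacate_premises), the K-axiom yields O(¬vacate_premises).
The contrapositive of premise 1 (O(pay_taxes -> vacate_premises)) is O(¬vacate_premises -> ¬pay_taxes), and O(¬vacate_premises) is already established, so O(¬pay_taxes).
The contrapositive of premise 4 (O(¬validate_license -> pay_taxes)) is O(¬pay_taxes -> validate_license), and O(¬pay_taxes) is already established, so O(validate_license).
Premise 5, O(summon_witness -> ¬validate_license), contraposes to O(validate_license -> ¬summon_witness); with O(validate_license) we get O(¬summon_witness).
The contrapositive of premise 7 (O(cease_operations -> summon_witness)) is O(¬summon_witness -> ¬cease_operations), and O(¬summon_witness) is already established, so O(¬cease_operations).
So O(¬cease_operations) holds, i.e. cease_operations is forbidden. None of the other listed options is forbidden under the premises.

cease_operations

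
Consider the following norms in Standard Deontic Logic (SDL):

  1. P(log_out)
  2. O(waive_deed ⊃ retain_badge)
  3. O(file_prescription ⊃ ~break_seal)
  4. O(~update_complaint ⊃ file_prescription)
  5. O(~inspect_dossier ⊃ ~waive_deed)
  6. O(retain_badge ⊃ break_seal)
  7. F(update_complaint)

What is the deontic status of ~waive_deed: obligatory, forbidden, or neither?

Obligatory

F(update_complaint) at premise 7 means O(~update_complaint).
From O(~update_complaint) and premise 4, O(~update_complaint ⊃ file_prescription), we obtain O(file_prescription).
Premise 3 is O(file_prescription ⊃ ~break_seal); since O(file_prescription), deontic closure gives O(~break_seal).
Premise 6 is O(retain_badge ⊃ break_seal); contrapositively O(~break_seal ⊃ ~retain_badge). Since O(~break_seal) holds, K gives O(~retain_badge).
Premise 2 is O(waive_deed ⊃ retain_badge); contrapositively O(~retain_badge ⊃ ~waive_deed). Since O(~retain_badge) holds, K gives O(~waive_deed).
Premises 1, 5 do not contribute to this derivation.
Hence ~waive_deed is obligatory.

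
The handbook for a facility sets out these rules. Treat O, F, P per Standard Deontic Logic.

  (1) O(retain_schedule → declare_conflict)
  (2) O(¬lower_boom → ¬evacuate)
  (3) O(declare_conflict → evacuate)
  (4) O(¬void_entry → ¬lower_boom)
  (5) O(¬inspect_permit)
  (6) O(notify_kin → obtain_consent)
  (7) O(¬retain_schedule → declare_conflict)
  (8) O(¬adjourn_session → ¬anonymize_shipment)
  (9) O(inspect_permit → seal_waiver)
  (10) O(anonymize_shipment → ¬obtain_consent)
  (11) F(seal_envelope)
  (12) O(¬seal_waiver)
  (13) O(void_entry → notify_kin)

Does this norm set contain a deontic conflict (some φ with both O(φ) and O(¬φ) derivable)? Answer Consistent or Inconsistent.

Consistent

Premise 9 is O(inspect_permit → seal_waiver), but O(inspect_permit) is not derivable from the premises, so it does not yield O(seal_waiver).
So O(seal_waiver) is not derivable, and the apparent clash with O(¬seal_waiver) does not arise.
A world satisfying every obligation exists (e.g. adjourn_session=false, anonymize_shipment=false, declare_conflict=true, evacuate=true, inspect_permit=false, lower_boom=true, notify_kin=true, obtain_consent=true, retain_schedule=false, seal_envelope=false, seal_waiver=false, void_entry=true); no atom is both obligatory and forbidden, so the set is consistent.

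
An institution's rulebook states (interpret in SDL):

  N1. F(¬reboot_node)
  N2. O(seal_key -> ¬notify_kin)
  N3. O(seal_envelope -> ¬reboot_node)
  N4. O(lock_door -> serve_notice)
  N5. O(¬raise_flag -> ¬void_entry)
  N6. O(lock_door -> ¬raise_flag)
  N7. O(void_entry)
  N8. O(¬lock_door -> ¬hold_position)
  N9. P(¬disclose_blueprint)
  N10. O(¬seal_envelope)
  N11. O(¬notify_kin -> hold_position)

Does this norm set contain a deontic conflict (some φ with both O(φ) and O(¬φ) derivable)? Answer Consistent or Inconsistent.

Premise 3 is O(seal_envelope -> ¬reboot_node), but O(seal_envelope) is not derivable from the premises, so it does not yield O(¬reboot_node).
So O(¬reboot_node) is not derivable, and the apparent clash with O(reboot_node) does not arise.
A world satisfying every obligation exists (e.g. disclose_blueprint=false, hold_position=false, lock_door=false, notify_kin=true, raise_flag=true, reboot_node=true, seal_envelope=false, seal_key=false, serve_notice=false, void_entry=true); no atom is both obligatory and forbidden, so the set is consistent.

Consistent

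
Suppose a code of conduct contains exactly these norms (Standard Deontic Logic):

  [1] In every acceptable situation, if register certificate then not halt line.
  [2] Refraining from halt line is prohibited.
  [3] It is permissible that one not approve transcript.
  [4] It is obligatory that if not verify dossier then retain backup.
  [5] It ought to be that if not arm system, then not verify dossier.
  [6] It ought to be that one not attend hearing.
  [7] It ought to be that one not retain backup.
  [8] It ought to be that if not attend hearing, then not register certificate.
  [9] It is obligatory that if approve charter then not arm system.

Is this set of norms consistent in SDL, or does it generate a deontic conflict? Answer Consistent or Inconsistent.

Premise 1 is O(register_certificate → ¬halt_line), but O(register_certificate) is not derivable from the premises, so it does not yield O(¬halt_line).
So O(¬halt_line) is not derivable, and the apparent clash with O(halt_line) does not arise.
A world satisfying every obligation exists (e.g. approve_charter=false, approve_transcript=false, arm_system=true, attend_hearing=false, halt_line=true, register_certificate=false, retain_backup=false, verify_dossier=true); no atom is both obligatory and forbidden, so the set is consistent.

Consistent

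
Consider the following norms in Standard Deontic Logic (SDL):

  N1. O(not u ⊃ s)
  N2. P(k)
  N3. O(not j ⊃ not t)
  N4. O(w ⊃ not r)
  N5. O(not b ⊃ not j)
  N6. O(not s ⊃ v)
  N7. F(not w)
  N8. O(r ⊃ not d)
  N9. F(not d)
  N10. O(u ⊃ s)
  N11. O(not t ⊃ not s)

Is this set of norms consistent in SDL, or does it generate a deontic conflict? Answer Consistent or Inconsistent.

Consistent

Premise 8 is O(r ⊃ not d), but O(r) is not derivable from the premises, so it does not yield O(not d).
So O(not d) is not derivable, and the apparent clash with O(d) does not arise.
A world satisfying every obligation exists (e.g. b=true, d=true, j=true, k=false, r=false, s=true, t=true, u=false, v=false, w=true); no atom is both obligatory and forbidden, so the set is consistent.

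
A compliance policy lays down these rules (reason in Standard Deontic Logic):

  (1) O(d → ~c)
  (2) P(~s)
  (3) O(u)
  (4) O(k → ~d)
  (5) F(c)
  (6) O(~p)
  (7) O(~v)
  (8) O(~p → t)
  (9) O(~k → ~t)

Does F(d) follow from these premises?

Premise 6 states O(~p) outright.
Premise 8 is O(~p → t); since O(~p), deontic closure gives O(t).
Premise 9 is O(~k → ~t); contrapositively O(t → k). Since O(t) holds, K gives O(k).
Applying K to premise 4 (O(k → ~d)) and O(k) yields O(~d).
Premises 1, 2, 3, 5, 7 do not contribute to this derivation.
So O(~d) holds, i.e. F(d). The claim follows.

Yes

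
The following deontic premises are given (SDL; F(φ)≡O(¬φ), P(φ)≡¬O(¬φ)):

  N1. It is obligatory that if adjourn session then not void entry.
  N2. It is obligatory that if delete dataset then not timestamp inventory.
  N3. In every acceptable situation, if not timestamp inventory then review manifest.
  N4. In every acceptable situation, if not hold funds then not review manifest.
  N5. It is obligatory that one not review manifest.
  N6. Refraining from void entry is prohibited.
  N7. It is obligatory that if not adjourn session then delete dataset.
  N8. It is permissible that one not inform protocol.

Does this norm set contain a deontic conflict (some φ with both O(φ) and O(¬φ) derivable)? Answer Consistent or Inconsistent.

Inconsistent

Premise 5 gives O(¬review_manifest).
Premise 3 is O(¬timestamp_inventory → review_manifest); contrapositively O(¬review_manifest → timestamp_inventory). Since O(¬review_manifest) holds, K gives O(timestamp_inventory).
The contrapositive of premise 2 (O(delete_dataset → ¬timestamp_inventory)) is O(timestamp_inventory → ¬delete_dataset), and O(timestamp_inventory) is already established, so O(¬delete_dataset).
The contrapositive of premise 7 (O(¬adjourn_session → delete_dataset)) is O(¬delete_dataset → adjourn_session), and O(¬delete_dataset) is already established, so O(adjourn_session).
With premise 1, O(adjourn_session → ¬void_entry), the K-axiom yields O(¬void_entry).
But premise 6, F(¬void_entry), means O(void_entry).
We now have both O(¬void_entry) and O(void_entry) — void_entry is simultaneously obligatory and forbidden, violating the D-axiom.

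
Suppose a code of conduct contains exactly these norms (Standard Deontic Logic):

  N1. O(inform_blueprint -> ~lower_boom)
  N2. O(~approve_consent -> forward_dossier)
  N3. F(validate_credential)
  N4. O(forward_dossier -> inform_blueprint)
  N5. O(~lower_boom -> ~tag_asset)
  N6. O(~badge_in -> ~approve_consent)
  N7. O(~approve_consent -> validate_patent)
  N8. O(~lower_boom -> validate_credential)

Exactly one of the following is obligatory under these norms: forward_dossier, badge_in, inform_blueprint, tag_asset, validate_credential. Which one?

badge_in

F(validate_credential) at premise 3 means O(~validate_credential).
Premise 8, O(~lower_boom -> validate_credential), contraposes to O(~validate_credential -> lower_boom); with O(~validate_credential) we get O(lower_boom).
Premise 1 is O(inform_blueprint -> ~lower_boom); contrapositively O(lower_boom -> ~inform_blueprint). Since O(lower_boom) holds, K gives O(~inform_blueprint).
The contrapositive of premise 4 (O(forward_dossier -> inform_blueprint)) is O(~inform_blueprint -> ~forward_dossier), and O(~inform_blueprint) is already established, so O(~forward_dossier).
The contrapositive of premise 2 (O(~approve_consent -> forward_dossier)) is O(~forward_dossier -> approve_consent), and O(~forward_dossier) is already established, so O(approve_consent).
Premise 6, O(~badge_in -> ~approve_consent), contraposes to O(approve_consent -> badge_in); with O(approve_consent) we get O(badge_in).
So O(badge_in) holds — badge_in is obligatory. None of the other listed options is made obligatory by any chain of premises.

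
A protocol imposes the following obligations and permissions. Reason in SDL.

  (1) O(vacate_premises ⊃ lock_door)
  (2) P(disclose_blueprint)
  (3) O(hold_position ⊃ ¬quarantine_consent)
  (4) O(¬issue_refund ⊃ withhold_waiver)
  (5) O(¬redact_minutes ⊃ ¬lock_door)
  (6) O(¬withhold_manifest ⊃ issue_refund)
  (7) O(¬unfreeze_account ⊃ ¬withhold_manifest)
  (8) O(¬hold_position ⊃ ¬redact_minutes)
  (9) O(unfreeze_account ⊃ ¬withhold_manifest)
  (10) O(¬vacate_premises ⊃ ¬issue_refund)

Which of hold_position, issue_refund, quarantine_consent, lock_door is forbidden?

quarantine_consent

Premises 9 and 7 cover both cases: O(unfreeze_account ⊃ ¬withhold_manifest) and O(¬unfreeze_account ⊃ ¬withhold_manifest). Since unfreeze_account ∨ ¬unfreeze_account is a tautology, O(¬withhold_manifest) follows.
Premise 6 is O(¬withhold_manifest ⊃ issue_refund); since O(¬withhold_manifest), deontic closure gives O(issue_refund).
The contrapositive of premise 10 (O(¬vacate_premises ⊃ ¬issue_refund)) is O(issue_refund ⊃ vacate_premises), and O(issue_refund) is already established, so O(vacate_premises).
With premise 1, O(vacate_premises ⊃ lock_door), the K-axiom yields O(lock_door).
Premise 5 is O(¬redact_minutes ⊃ ¬lock_door); contrapositively O(lock_door ⊃ redact_minutes). Since O(lock_door) holds, K gives O(redact_minutes).
The contrapositive of premise 8 (O(¬hold_position ⊃ ¬redact_minutes)) is O(redact_minutes ⊃ hold_position), and O(redact_minutes) is already established, so O(hold_position).
Premise 3 is O(hold_position ⊃ ¬quarantine_consent); since O(hold_position), deontic closure gives O(¬quarantine_consent).
So O(¬quarantine_consent) holds, i.e. quarantine_consent is forbidden. None of the other listed options is forbidden under the premises.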